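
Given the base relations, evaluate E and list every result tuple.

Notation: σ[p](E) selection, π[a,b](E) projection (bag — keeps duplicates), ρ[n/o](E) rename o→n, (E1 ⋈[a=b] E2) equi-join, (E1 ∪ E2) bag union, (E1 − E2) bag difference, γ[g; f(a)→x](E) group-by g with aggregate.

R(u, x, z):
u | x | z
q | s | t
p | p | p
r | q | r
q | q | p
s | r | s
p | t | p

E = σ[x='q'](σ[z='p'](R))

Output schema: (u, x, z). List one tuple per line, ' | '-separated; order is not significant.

Stepwise |·|:
  R → 6
  σ[z='p'](R) → 3
  σ[x='q'](σ[z='p'](R)) → 1

== RESULT ==
u | x | z
q | q | p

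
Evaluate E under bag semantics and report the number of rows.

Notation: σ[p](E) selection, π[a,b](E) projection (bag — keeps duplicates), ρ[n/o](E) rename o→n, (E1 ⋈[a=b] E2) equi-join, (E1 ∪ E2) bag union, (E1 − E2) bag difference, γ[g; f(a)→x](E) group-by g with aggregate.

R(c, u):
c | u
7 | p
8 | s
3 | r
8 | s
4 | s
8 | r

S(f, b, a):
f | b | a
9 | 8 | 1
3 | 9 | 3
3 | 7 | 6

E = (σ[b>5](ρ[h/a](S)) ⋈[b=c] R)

Per-node cardinality:
  S → 3
  ρ[h/a](S) → 3
  σ[b>5](ρ[h/a](S)) → 3
  R → 6
  (σ[b>5](ρ[h/a](S)) ⋈[b=c] R) → 4

|E| = 4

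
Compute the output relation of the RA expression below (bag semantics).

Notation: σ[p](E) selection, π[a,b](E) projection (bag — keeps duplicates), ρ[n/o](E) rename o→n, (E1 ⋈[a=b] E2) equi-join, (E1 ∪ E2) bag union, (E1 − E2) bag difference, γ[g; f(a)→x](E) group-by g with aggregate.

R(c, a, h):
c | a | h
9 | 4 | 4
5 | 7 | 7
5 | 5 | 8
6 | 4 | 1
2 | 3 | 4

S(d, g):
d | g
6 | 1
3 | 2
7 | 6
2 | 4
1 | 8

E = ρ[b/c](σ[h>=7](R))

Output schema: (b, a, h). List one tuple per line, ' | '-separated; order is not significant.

Row counts bottom-up:
  R → 5
  σ[h>=7](R) → 2
  ρ[b/c](σ[h>=7](R)) → 2

== RESULT ==
b | a | h
5 | 5 | 8
5 | 7 | 7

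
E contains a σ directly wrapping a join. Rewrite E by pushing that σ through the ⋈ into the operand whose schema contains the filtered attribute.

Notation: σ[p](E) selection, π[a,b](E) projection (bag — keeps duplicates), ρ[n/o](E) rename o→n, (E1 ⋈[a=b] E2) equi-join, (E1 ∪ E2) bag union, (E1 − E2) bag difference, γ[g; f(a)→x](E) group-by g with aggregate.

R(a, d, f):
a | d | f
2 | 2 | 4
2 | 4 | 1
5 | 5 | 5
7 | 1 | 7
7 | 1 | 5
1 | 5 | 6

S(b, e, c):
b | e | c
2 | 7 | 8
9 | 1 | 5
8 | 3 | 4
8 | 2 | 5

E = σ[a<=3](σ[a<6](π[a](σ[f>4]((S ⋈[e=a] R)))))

σ filters on f, owned by the right side.
E' = σ[a<=3](σ[a<6](π[a]((S ⋈[e=a] σ[f>4](R)))))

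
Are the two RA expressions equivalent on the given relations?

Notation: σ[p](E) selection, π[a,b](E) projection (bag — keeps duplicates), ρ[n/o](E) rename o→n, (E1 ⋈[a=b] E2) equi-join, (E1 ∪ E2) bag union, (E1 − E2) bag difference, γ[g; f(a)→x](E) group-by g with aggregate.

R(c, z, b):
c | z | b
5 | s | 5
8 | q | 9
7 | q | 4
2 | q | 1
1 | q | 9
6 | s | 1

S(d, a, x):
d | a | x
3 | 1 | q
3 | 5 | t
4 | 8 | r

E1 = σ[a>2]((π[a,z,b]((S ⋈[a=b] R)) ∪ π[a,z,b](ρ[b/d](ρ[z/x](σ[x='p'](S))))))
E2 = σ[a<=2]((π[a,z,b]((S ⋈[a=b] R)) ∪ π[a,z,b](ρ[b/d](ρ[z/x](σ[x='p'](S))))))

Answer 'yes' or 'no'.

E1 stepwise |·|:
  S → 3
  R → 6
  (S ⋈[a=b] R) → 3
  π[a,z,b]((S ⋈[a=b] R)) → 3
  S → 3
  σ[x='p'](S) → 0
  ρ[z/x](σ[x='p'](S)) → 0
  ρ[b/d](ρ[z/x](σ[x='p'](S))) → 0
  π[a,z,b](ρ[b/d](ρ[z/x](σ[x='p'](S)))) → 0
  (π[a,z,b]((S ⋈[a=b] R)) ∪ π[a,z,b](ρ[b/d](ρ[z/x](σ[x='p'](S))))) → 3
  σ[a>2]((π[a,z,b]((S ⋈[a=b] R)) ∪ π[a,z,b](ρ[b/d](ρ[z/x](σ[x='p'](S)))))) → 1
E2 stepwise |·|:
  S → 3
  R → 6
  (S ⋈[a=b] R) → 3
  π[a,z,b]((S ⋈[a=b] R)) → 3
  S → 3
  σ[x='p'](S) → 0
  ρ[z/x](σ[x='p'](S)) → 0
  ρ[b/d](ρ[z/x](σ[x='p'](S))) → 0
  π[a,z,b](ρ[b/d](ρ[z/x](σ[x='p'](S)))) → 0
  (π[a,z,b]((S ⋈[a=b] R)) ∪ π[a,z,b](ρ[b/d](ρ[z/x](σ[x='p'](S))))) → 3
  σ[a<=2]((π[a,z,b]((S ⋈[a=b] R)) ∪ π[a,z,b](ρ[b/d](ρ[z/x](σ[x='p'](S)))))) → 2

E1 result:
a | z | b
5 | s | 5
E2 result:
a | z | b
1 | q | 1
1 | s | 1
Witness: (5, 's', 5) appears 1× in E1 but 0× in E2.

no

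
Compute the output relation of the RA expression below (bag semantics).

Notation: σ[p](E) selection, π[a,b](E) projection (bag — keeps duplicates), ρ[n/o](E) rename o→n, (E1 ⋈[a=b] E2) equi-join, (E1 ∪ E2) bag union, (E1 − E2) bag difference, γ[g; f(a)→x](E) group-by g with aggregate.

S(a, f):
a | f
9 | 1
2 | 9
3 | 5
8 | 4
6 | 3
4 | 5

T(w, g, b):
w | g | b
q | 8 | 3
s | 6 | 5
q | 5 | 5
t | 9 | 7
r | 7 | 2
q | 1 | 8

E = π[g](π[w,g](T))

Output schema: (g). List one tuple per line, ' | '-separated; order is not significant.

Stepwise |·|:
  T → 6
  π[w,g](T) → 6
  π[g](π[w,g](T)) → 6

== RESULT ==
g
1
5
6
7
8
9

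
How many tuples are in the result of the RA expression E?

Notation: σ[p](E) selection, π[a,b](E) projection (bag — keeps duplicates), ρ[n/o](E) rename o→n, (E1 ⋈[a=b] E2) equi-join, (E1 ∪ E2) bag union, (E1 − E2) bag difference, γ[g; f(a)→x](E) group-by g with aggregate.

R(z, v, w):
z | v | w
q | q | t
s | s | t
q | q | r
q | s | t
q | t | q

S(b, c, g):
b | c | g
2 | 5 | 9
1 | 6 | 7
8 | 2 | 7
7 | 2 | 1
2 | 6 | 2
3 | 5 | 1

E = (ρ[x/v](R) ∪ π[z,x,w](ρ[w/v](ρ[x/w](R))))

Row counts bottom-up:
  R → 5
  ρ[x/v](R) → 5
  R → 5
  ρ[x/w](R) → 5
  ρ[w/v](ρ[x/w](R)) → 5
  π[z,x,w](ρ[w/v](ρ[x/w](R))) → 5
  (ρ[x/v](R) ∪ π[z,x,w](ρ[w/v](ρ[x/w](R)))) → 10

|E| = 10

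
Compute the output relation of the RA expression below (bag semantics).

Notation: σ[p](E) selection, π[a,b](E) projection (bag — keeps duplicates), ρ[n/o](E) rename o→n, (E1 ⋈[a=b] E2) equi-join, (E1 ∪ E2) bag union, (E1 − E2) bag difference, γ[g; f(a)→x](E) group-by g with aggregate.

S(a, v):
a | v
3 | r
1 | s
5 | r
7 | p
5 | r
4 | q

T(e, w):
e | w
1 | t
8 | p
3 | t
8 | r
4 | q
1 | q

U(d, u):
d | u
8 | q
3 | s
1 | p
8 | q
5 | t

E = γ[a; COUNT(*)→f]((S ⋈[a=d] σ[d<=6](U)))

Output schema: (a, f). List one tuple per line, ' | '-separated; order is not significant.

Subexpression sizes:
  S → 6
  U → 5
  σ[d<=6](U) → 3
  (S ⋈[a=d] σ[d<=6](U)) → 4
  γ[a; COUNT(*)→f]((S ⋈[a=d] σ[d<=6](U))) → 3

== RESULT ==
a | f
1 | 1
3 | 1
5 | 2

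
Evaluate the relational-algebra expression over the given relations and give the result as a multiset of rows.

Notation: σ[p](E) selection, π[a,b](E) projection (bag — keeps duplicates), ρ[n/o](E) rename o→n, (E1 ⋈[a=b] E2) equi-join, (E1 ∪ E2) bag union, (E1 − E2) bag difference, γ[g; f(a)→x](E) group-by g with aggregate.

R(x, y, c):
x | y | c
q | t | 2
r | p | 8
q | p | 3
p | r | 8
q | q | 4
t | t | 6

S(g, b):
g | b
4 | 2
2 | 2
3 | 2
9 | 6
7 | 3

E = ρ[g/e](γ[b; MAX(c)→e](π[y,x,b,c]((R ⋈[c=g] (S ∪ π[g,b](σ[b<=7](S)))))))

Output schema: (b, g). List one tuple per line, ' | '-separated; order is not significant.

Row counts bottom-up:
  R → 6
  S → 5
  S → 5
  σ[b<=7](S) → 5
  π[g,b](σ[b<=7](S)) → 5
  (S ∪ π[g,b](σ[b<=7](S))) → 10
  (R ⋈[c=g] (S ∪ π[g,b](σ[b<=7](S)))) → 6
  π[y,x,b,c]((R ⋈[c=g] (S ∪ π[g,b](σ[b<=7](S))))) → 6
  γ[b; MAX(c)→e](π[y,x,b,c]((R ⋈[c=g] (S ∪ π[g,b](σ[b<=7](S)))))) → 1
  ρ[g/e](γ[b; MAX(c)→e](π[y,x,b,c]((R ⋈[c=g] (S ∪ π[g,b](σ[b<=7](S))))))) → 1

== RESULT ==
b | g
2 | 4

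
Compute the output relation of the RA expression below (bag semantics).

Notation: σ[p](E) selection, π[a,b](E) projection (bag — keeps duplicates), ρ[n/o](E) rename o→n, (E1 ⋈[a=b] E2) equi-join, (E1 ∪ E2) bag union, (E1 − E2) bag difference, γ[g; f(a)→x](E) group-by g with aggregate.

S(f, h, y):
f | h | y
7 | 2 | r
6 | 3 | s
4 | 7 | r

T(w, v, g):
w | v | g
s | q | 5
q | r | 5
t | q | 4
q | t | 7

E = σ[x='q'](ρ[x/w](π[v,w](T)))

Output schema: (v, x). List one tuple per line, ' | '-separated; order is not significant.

Stepwise |·|:
  T → 4
  π[v,w](T) → 4
  ρ[x/w](π[v,w](T)) → 4
  σ[x='q'](ρ[x/w](π[v,w](T))) → 2

== RESULT ==
v | x
r | q
t | q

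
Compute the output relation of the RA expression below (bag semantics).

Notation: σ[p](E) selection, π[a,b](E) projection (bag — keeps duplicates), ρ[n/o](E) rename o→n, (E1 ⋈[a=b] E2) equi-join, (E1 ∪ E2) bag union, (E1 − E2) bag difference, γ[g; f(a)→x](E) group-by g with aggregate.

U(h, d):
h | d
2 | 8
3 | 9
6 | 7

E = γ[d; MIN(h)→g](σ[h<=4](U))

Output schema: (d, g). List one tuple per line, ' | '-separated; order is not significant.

Per-node cardinality:
  U → 3
  σ[h<=4](U) → 2
  γ[d; MIN(h)→g](σ[h<=4](U)) → 2

== RESULT ==
d | g
8 | 2
9 | 3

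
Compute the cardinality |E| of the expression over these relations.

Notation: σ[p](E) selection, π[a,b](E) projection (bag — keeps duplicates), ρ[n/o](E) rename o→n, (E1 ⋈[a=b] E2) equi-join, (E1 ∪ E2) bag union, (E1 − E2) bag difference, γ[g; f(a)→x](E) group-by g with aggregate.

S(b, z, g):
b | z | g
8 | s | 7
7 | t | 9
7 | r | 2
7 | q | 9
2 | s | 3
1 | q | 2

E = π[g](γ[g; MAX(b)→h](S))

Subexpression sizes:
  S → 6
  γ[g; MAX(b)→h](S) → 4
  π[g](γ[g; MAX(b)→h](S)) → 4

|E| = 4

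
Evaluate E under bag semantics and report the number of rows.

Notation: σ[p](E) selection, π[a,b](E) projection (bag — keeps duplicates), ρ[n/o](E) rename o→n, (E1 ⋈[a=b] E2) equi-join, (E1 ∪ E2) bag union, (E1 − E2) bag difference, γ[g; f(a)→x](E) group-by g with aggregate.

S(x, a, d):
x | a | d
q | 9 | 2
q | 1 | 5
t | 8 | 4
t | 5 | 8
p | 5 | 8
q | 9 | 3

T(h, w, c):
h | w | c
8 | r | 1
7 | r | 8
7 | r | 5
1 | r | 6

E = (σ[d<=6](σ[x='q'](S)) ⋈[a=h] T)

Per-node cardinality:
  S → 6
  σ[x='q'](S) → 3
  σ[d<=6](σ[x='q'](S)) → 3
  T → 4
  (σ[d<=6](σ[x='q'](S)) ⋈[a=h] T) → 1

|E| = 1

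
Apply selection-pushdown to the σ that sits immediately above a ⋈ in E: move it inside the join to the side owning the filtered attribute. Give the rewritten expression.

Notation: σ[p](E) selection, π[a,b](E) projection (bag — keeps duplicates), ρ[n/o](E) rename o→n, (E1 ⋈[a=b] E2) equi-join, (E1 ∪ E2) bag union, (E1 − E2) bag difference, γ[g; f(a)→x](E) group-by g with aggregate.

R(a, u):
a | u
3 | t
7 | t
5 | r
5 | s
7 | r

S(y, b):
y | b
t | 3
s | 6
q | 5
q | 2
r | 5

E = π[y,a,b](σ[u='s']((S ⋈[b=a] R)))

σ filters on u, owned by the right side.
E' = π[y,a,b]((S ⋈[b=a] σ[u='s'](R)))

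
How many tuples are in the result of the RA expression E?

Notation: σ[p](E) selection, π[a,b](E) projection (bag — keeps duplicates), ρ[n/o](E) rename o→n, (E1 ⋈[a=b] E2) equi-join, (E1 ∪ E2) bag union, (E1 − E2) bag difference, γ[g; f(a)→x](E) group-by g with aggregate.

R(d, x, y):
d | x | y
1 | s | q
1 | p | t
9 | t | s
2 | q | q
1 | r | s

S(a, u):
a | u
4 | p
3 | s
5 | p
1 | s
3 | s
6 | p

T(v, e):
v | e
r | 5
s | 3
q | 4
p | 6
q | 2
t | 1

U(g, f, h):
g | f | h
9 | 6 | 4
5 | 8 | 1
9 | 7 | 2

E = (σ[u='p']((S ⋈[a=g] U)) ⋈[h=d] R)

Stepwise |·|:
  S → 6
  U → 3
  (S ⋈[a=g] U) → 1
  σ[u='p']((S ⋈[a=g] U)) → 1
  R → 5
  (σ[u='p']((S ⋈[a=g] U)) ⋈[h=d] R) → 3

|E| = 3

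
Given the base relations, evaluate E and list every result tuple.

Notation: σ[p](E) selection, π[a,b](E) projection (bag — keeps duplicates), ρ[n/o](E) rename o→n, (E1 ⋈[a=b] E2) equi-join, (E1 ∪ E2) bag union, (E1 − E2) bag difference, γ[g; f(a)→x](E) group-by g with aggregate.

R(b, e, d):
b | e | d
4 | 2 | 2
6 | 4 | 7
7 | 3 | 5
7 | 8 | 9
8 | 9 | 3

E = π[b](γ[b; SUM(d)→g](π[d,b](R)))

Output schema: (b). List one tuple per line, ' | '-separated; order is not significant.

Row counts bottom-up:
  R → 5
  π[d,b](R) → 5
  γ[b; SUM(d)→g](π[d,b](R)) → 4
  π[b](γ[b; SUM(d)→g](π[d,b](R))) → 4

== RESULT ==
b
4
6
7
8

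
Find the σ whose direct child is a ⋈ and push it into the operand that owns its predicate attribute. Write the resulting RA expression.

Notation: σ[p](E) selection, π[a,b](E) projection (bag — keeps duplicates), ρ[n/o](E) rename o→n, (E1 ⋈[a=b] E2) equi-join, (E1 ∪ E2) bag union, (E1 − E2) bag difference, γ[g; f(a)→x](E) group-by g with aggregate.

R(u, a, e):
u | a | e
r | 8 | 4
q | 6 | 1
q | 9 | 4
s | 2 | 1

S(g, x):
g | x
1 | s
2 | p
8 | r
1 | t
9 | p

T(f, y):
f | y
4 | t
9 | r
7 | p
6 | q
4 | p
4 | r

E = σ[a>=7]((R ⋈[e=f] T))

σ filters on a, owned by the left side.
E' = (σ[a>=7](R) ⋈[e=f] T)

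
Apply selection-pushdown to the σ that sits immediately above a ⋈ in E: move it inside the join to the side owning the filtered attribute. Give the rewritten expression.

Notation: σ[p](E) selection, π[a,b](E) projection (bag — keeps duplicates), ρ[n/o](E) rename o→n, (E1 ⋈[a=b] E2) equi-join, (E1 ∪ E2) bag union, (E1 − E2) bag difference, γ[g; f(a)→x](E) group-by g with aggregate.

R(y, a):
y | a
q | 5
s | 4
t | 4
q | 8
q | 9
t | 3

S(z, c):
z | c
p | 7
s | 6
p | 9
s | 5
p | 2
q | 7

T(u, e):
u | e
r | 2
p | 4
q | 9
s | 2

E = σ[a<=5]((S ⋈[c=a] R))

σ filters on a, owned by the right side.
E' = (S ⋈[c=a] σ[a<=5](R))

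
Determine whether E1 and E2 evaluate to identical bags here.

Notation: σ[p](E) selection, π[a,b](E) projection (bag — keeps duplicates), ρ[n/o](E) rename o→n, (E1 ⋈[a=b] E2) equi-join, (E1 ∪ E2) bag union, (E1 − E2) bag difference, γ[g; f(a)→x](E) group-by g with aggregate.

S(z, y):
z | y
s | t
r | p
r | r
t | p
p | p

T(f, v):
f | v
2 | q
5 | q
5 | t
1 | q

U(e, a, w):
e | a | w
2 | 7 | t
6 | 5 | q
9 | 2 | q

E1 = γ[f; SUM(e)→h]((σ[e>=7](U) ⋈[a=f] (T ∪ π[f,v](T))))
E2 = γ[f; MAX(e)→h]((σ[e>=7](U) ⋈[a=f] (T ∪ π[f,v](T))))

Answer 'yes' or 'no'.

E1 stepwise |·|:
  U → 3
  σ[e>=7](U) → 1
  T → 4
  T → 4
  π[f,v](T) → 4
  (T ∪ π[f,v](T)) → 8
  (σ[e>=7](U) ⋈[a=f] (T ∪ π[f,v](T))) → 2
  γ[f; SUM(e)→h]((σ[e>=7](U) ⋈[a=f] (T ∪ π[f,v](T)))) → 1
E2 stepwise |·|:
  U → 3
  σ[e>=7](U) → 1
  T → 4
  T → 4
  π[f,v](T) → 4
  (T ∪ π[f,v](T)) → 8
  (σ[e>=7](U) ⋈[a=f] (T ∪ π[f,v](T))) → 2
  γ[f; MAX(e)→h]((σ[e>=7](U) ⋈[a=f] (T ∪ π[f,v](T)))) → 1

E1 result:
f | h
2 | 18
E2 result:
f | h
2 | 9
Witness: (2, 9) appears 0× in E1 but 1× in E2.

no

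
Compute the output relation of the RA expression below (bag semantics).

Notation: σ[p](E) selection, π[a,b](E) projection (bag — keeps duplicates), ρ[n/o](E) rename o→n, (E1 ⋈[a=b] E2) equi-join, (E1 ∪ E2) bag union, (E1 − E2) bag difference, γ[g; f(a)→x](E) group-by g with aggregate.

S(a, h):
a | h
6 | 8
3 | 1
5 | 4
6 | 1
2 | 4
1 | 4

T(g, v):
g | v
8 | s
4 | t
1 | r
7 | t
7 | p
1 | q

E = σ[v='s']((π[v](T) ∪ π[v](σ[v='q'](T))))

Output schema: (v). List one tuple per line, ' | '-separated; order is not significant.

Per-node cardinality:
  T → 6
  π[v](T) → 6
  T → 6
  σ[v='q'](T) → 1
  π[v](σ[v='q'](T)) → 1
  (π[v](T) ∪ π[v](σ[v='q'](T))) → 7
  σ[v='s']((π[v](T) ∪ π[v](σ[v='q'](T)))) → 1

== RESULT ==
v
s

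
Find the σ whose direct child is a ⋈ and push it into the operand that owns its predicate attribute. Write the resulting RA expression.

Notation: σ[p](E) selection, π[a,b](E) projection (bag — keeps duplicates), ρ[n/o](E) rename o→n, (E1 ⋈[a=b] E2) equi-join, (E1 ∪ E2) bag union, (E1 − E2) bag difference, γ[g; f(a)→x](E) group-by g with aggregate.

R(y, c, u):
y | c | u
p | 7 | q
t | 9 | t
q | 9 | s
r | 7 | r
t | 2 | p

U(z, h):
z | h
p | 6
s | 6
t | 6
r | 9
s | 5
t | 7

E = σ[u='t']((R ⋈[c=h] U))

σ filters on u, owned by the left side.
E' = (σ[u='t'](R) ⋈[c=h] U)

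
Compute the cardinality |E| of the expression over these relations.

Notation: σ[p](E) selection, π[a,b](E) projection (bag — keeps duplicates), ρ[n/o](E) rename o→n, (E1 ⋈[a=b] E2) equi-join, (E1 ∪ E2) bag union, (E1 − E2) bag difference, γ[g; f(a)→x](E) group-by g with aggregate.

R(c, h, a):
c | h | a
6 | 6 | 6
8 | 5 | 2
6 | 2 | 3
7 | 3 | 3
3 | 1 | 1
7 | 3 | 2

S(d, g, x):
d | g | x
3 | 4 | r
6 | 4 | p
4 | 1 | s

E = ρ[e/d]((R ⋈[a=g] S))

Subexpression sizes:
  R → 6
  S → 3
  (R ⋈[a=g] S) → 1
  ρ[e/d]((R ⋈[a=g] S)) → 1

|E| = 1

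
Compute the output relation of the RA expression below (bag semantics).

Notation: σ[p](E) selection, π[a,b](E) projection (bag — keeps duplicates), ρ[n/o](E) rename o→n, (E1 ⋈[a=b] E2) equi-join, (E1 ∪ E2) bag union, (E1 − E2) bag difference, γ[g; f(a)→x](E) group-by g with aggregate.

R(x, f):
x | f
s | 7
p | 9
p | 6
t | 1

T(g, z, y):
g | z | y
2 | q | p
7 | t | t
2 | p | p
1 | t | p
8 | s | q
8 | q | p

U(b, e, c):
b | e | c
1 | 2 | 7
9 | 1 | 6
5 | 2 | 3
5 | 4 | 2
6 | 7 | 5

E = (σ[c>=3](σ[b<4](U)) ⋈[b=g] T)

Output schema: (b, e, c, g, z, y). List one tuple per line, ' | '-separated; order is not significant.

Per-node cardinality:
  U → 5
  σ[b<4](U) → 1
  σ[c>=3](σ[b<4](U)) → 1
  T → 6
  (σ[c>=3](σ[b<4](U)) ⋈[b=g] T) → 1

== RESULT ==
b | e | c | g | z | y
1 | 2 | 7 | 1 | t | p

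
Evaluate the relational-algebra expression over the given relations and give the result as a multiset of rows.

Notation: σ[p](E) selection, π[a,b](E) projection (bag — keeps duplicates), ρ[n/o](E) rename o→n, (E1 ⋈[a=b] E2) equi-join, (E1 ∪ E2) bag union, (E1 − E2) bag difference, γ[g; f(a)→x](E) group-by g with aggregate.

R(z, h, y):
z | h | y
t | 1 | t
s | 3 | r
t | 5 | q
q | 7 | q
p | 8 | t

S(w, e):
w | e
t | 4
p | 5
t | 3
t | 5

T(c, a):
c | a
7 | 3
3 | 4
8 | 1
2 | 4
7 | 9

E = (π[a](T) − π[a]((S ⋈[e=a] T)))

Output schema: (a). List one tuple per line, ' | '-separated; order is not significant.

Row counts bottom-up:
  T → 5
  π[a](T) → 5
  S → 4
  T → 5
  (S ⋈[e=a] T) → 3
  π[a]((S ⋈[e=a] T)) → 3
  (π[a](T) − π[a]((S ⋈[e=a] T))) → 2

== RESULT ==
a
1
9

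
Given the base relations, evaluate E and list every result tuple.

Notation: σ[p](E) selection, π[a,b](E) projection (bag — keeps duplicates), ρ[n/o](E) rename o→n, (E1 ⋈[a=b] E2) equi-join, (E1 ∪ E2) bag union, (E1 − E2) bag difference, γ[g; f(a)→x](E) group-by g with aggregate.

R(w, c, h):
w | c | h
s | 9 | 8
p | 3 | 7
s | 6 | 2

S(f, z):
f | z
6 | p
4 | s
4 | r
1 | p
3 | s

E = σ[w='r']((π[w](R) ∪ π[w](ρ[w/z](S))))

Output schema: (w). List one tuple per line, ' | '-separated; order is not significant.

Row counts bottom-up:
  R → 3
  π[w](R) → 3
  S → 5
  ρ[w/z](S) → 5
  π[w](ρ[w/z](S)) → 5
  (π[w](R) ∪ π[w](ρ[w/z](S))) → 8
  σ[w='r']((π[w](R) ∪ π[w](ρ[w/z](S)))) → 1

== RESULT ==
w
r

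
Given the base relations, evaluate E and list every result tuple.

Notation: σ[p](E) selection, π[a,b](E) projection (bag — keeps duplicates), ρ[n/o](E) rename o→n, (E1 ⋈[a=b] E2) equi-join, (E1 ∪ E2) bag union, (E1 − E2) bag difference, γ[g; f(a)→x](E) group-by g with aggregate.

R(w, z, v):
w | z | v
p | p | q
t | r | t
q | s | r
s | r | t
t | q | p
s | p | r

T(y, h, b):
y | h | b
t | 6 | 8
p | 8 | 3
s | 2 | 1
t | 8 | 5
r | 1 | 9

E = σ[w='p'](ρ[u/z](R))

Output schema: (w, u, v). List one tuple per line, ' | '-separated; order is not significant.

Row counts bottom-up:
  R → 6
  ρ[u/z](R) → 6
  σ[w='p'](ρ[u/z](R)) → 1

== RESULT ==
w | u | v
p | p | q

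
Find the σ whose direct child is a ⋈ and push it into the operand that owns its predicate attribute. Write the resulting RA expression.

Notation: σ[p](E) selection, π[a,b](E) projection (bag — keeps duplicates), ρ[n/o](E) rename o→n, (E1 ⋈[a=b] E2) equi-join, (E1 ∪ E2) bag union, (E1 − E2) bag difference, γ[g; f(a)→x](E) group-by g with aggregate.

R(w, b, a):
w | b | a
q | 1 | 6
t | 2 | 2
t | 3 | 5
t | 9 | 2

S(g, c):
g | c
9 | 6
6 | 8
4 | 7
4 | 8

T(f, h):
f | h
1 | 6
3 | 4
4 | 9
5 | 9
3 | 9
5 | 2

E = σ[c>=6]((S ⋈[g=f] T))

σ filters on c, owned by the left side.
E' = (σ[c>=6](S) ⋈[g=f] T)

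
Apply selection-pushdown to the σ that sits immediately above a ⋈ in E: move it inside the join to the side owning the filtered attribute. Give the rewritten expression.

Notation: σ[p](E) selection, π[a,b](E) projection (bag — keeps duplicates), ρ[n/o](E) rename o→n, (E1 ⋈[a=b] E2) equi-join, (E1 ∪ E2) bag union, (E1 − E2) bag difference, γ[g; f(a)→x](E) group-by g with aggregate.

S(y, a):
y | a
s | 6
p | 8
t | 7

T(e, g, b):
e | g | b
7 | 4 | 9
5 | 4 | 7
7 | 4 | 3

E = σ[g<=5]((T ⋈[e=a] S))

σ filters on g, owned by the left side.
E' = (σ[g<=5](T) ⋈[e=a] S)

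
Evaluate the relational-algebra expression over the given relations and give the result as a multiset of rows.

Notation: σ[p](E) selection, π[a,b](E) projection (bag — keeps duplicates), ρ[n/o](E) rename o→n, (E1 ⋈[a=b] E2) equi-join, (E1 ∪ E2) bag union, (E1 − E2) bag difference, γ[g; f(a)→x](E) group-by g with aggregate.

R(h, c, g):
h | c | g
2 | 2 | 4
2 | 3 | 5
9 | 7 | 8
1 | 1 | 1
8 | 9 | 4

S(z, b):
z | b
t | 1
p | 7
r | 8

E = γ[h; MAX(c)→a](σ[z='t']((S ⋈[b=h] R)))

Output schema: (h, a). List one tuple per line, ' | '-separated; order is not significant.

Stepwise |·|:
  S → 3
  R → 5
  (S ⋈[b=h] R) → 2
  σ[z='t']((S ⋈[b=h] R)) → 1
  γ[h; MAX(c)→a](σ[z='t']((S ⋈[b=h] R))) → 1

== RESULT ==
h | a
1 | 1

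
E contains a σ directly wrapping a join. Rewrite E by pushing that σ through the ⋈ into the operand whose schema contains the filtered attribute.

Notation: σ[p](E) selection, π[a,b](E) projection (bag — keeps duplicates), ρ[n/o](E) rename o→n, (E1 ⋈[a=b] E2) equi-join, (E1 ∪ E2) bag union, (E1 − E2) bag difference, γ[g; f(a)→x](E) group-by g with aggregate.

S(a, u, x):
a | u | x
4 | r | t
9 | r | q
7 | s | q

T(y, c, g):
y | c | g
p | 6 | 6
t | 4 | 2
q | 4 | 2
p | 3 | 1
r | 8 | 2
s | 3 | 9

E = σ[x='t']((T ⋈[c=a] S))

σ filters on x, owned by the right side.
E' = (T ⋈[c=a] σ[x='t'](S))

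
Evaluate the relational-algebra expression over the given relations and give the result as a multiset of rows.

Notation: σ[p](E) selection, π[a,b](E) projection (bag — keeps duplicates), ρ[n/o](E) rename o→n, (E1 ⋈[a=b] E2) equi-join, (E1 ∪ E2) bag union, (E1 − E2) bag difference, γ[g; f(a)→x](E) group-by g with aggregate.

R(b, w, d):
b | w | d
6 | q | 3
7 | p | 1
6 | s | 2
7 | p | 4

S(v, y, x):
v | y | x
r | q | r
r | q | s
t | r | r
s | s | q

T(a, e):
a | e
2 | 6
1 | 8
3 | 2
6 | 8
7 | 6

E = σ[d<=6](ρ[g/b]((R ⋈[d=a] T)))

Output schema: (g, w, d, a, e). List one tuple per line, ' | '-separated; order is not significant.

Subexpression sizes:
  R → 4
  T → 5
  (R ⋈[d=a] T) → 3
  ρ[g/b]((R ⋈[d=a] T)) → 3
  σ[d<=6](ρ[g/b]((R ⋈[d=a] T))) → 3

== RESULT ==
g | w | d | a | e
6 | q | 3 | 3 | 2
6 | s | 2 | 2 | 6
7 | p | 1 | 1 | 8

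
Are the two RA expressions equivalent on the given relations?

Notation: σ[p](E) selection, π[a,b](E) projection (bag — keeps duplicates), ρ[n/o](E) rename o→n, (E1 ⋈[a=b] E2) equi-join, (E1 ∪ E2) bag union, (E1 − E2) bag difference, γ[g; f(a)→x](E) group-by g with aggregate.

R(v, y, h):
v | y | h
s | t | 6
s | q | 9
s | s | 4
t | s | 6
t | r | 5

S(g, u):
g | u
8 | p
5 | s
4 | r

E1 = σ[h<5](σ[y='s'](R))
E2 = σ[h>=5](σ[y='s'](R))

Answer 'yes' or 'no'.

E1 per-node cardinality:
  R → 5
  σ[y='s'](R) → 2
  σ[h<5](σ[y='s'](R)) → 1
E2 per-node cardinality:
  R → 5
  σ[y='s'](R) → 2
  σ[h>=5](σ[y='s'](R)) → 1

E1 result:
v | y | h
s | s | 4
E2 result:
v | y | h
t | s | 6
Witness: ('t', 's', 6) appears 0× in E1 but 1× in E2.

no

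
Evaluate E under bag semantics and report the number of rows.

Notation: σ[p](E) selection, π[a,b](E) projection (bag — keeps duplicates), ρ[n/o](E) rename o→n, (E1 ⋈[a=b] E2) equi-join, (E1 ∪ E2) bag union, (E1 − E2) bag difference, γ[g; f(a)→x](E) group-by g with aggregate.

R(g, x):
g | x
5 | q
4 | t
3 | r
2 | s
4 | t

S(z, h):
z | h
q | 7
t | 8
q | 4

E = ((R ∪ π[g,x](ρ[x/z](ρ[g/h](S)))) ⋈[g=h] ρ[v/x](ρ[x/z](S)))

Row counts bottom-up:
  R → 5
  S → 3
  ρ[g/h](S) → 3
  ρ[x/z](ρ[g/h](S)) → 3
  π[g,x](ρ[x/z](ρ[g/h](S))) → 3
  (R ∪ π[g,x](ρ[x/z](ρ[g/h](S)))) → 8
  S → 3
  ρ[x/z](S) → 3
  ρ[v/x](ρ[x/z](S)) → 3
  ((R ∪ π[g,x](ρ[x/z](ρ[g/h](S)))) ⋈[g=h] ρ[v/x](ρ[x/z](S))) → 5

|E| = 5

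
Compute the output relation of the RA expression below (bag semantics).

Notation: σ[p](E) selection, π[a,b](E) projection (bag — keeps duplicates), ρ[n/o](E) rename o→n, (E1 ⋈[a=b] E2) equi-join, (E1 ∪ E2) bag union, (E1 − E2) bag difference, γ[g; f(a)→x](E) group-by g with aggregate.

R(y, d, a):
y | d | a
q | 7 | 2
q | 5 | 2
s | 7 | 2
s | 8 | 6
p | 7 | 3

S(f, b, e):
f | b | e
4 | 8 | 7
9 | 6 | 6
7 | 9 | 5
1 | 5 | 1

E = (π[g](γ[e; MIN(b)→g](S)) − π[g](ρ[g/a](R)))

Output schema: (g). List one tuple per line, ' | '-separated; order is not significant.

Row counts bottom-up:
  S → 4
  γ[e; MIN(b)→g](S) → 4
  π[g](γ[e; MIN(b)→g](S)) → 4
  R → 5
  ρ[g/a](R) → 5
  π[g](ρ[g/a](R)) → 5
  (π[g](γ[e; MIN(b)→g](S)) − π[g](ρ[g/a](R))) → 3

== RESULT ==
g
5
8
9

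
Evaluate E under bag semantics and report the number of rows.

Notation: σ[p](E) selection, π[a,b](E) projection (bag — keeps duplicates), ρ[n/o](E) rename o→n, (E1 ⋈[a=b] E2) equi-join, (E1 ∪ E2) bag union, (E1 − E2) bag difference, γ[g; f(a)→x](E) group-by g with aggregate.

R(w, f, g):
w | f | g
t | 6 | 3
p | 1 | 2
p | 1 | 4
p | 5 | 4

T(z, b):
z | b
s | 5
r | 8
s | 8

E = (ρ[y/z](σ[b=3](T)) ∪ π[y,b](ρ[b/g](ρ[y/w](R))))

Subexpression sizes:
  T → 3
  σ[b=3](T) → 0
  ρ[y/z](σ[b=3](T)) → 0
  R → 4
  ρ[y/w](R) → 4
  ρ[b/g](ρ[y/w](R)) → 4
  π[y,b](ρ[b/g](ρ[y/w](R))) → 4
  (ρ[y/z](σ[b=3](T)) ∪ π[y,b](ρ[b/g](ρ[y/w](R)))) → 4

|E| = 4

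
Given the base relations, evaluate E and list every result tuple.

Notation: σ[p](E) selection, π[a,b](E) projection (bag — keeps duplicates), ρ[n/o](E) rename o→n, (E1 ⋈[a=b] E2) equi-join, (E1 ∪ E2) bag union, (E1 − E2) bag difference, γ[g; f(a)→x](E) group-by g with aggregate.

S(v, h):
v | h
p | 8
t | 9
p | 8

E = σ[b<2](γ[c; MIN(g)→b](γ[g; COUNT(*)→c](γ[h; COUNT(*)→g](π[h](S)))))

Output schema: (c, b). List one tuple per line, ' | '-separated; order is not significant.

Stepwise |·|:
  S → 3
  π[h](S) → 3
  γ[h; COUNT(*)→g](π[h](S)) → 2
  γ[g; COUNT(*)→c](γ[h; COUNT(*)→g](π[h](S))) → 2
  γ[c; MIN(g)→b](γ[g; COUNT(*)→c](γ[h; COUNT(*)→g](π[h](S)))) → 1
  σ[b<2](γ[c; MIN(g)→b](γ[g; COUNT(*)→c](γ[h; COUNT(*)→g](π[h](S))))) → 1

== RESULT ==
c | b
1 | 1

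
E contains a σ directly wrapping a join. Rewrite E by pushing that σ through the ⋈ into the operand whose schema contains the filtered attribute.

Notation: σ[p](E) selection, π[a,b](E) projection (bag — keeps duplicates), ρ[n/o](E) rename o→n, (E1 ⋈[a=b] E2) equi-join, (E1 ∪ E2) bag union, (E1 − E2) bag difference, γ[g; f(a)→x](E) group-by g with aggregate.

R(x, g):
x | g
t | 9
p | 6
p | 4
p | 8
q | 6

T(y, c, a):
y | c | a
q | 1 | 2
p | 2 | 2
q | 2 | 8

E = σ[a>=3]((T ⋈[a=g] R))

σ filters on a, owned by the left side.
E' = (σ[a>=3](T) ⋈[a=g] R)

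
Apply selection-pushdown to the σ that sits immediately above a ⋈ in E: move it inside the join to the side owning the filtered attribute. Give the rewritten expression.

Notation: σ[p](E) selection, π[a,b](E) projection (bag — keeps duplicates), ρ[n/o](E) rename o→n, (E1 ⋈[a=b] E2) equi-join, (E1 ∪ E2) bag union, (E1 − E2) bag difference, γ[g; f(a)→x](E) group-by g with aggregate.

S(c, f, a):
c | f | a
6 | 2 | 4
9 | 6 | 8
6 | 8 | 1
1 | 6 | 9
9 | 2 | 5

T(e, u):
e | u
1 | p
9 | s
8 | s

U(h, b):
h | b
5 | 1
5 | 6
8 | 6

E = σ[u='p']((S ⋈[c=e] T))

σ filters on u, owned by the right side.
E' = (S ⋈[c=e] σ[u='p'](T))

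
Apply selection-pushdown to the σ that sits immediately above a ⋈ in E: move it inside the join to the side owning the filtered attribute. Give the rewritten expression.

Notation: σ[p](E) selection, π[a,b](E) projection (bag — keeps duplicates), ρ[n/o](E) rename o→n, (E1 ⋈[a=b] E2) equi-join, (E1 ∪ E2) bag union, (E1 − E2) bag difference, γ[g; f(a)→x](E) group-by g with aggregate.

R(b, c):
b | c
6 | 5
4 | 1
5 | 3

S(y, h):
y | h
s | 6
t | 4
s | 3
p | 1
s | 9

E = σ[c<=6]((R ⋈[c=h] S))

σ filters on c, owned by the left side.
E' = (σ[c<=6](R) ⋈[c=h] S)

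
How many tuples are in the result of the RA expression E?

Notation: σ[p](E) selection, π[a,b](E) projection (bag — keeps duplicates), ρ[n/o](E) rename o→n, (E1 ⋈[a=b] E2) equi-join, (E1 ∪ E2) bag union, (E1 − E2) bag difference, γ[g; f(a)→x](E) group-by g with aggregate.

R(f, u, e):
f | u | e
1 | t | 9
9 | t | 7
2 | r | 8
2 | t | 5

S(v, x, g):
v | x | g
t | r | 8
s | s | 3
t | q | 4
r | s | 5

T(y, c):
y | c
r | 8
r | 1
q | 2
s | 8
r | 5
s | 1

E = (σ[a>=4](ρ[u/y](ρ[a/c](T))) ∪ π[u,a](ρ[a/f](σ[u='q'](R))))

Stepwise |·|:
  T → 6
  ρ[a/c](T) → 6
  ρ[u/y](ρ[a/c](T)) → 6
  σ[a>=4](ρ[u/y](ρ[a/c](T))) → 3
  R → 4
  σ[u='q'](R) → 0
  ρ[a/f](σ[u='q'](R)) → 0
  π[u,a](ρ[a/f](σ[u='q'](R))) → 0
  (σ[a>=4](ρ[u/y](ρ[a/c](T))) ∪ π[u,a](ρ[a/f](σ[u='q'](R)))) → 3

|E| = 3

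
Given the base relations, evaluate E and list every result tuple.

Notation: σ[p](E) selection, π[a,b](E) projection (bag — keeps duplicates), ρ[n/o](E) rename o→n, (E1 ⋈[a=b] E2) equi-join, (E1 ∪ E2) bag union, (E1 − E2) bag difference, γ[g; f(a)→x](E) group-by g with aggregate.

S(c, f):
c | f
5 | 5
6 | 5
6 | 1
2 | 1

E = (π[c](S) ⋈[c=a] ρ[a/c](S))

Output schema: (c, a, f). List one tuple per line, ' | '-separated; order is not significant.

Stepwise |·|:
  S → 4
  π[c](S) → 4
  S → 4
  ρ[a/c](S) → 4
  (π[c](S) ⋈[c=a] ρ[a/c](S)) → 6

== RESULT ==
c | a | f
2 | 2 | 1
5 | 5 | 5
6 | 6 | 1
6 | 6 | 1
6 | 6 | 5
6 | 6 | 5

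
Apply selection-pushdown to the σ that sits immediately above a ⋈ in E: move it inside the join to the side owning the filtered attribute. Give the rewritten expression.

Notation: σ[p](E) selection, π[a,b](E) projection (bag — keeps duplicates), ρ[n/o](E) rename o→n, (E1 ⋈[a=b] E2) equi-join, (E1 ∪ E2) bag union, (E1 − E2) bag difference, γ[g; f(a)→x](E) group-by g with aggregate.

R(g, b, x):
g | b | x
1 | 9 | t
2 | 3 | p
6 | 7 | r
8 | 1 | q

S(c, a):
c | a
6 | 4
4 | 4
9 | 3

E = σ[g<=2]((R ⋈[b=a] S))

σ filters on g, owned by the left side.
E' = (σ[g<=2](R) ⋈[b=a] S)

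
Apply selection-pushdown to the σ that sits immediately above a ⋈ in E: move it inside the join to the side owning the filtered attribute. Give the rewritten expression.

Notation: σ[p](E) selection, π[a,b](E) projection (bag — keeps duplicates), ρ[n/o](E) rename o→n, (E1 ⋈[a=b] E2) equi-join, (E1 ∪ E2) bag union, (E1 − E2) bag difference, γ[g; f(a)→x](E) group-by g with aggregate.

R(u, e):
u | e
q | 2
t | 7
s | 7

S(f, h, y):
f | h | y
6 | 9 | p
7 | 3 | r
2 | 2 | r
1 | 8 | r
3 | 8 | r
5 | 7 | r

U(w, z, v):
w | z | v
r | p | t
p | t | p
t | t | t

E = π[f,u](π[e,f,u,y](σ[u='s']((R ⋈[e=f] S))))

σ filters on u, owned by the left side.
E' = π[f,u](π[e,f,u,y]((σ[u='s'](R) ⋈[e=f] S)))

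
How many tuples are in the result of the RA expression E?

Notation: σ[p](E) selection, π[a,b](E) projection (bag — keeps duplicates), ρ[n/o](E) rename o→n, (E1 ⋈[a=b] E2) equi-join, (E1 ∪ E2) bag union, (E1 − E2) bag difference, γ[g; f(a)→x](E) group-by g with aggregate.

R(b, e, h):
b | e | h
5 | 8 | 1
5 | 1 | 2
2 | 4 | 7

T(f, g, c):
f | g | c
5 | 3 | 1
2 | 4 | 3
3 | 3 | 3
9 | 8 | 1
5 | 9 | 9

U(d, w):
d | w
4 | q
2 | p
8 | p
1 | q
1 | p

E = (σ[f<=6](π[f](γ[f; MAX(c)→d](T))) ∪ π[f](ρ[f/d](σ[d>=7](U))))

Subexpression sizes:
  T → 5
  γ[f; MAX(c)→d](T) → 4
  π[f](γ[f; MAX(c)→d](T)) → 4
  σ[f<=6](π[f](γ[f; MAX(c)→d](T))) → 3
  U → 5
  σ[d>=7](U) → 1
  ρ[f/d](σ[d>=7](U)) → 1
  π[f](ρ[f/d](σ[d>=7](U))) → 1
  (σ[f<=6](π[f](γ[f; MAX(c)→d](T))) ∪ π[f](ρ[f/d](σ[d>=7](U)))) → 4

|E| = 4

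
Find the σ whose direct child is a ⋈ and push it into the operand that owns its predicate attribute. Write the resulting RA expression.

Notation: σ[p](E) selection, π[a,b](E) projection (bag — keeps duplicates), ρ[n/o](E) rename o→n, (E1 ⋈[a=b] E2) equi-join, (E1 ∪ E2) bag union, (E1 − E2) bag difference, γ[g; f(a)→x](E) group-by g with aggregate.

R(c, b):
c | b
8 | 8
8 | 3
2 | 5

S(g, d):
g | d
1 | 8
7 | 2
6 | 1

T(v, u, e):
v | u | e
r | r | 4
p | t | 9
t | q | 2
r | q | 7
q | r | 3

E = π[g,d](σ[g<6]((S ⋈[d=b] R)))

σ filters on g, owned by the left side.
E' = π[g,d]((σ[g<6](S) ⋈[d=b] R))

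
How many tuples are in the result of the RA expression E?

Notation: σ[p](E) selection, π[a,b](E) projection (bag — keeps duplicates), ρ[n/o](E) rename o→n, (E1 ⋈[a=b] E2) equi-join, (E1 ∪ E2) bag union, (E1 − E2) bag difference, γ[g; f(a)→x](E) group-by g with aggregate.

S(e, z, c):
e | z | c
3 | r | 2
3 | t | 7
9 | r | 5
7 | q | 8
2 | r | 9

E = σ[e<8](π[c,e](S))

Subexpression sizes:
  S → 5
  π[c,e](S) → 5
  σ[e<8](π[c,e](S)) → 4

|E| = 4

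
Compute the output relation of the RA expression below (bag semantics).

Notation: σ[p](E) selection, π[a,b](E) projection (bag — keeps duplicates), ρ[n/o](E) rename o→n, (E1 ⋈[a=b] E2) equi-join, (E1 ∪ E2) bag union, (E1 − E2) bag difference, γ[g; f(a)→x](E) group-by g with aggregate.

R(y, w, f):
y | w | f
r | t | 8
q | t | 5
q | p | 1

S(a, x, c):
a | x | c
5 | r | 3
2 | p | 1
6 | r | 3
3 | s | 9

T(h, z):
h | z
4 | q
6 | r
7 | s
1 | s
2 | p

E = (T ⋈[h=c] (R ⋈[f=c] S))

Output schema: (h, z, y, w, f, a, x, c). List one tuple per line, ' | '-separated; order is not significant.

Per-node cardinality:
  T → 5
  R → 3
  S → 4
  (R ⋈[f=c] S) → 1
  (T ⋈[h=c] (R ⋈[f=c] S)) → 1

== RESULT ==
h | z | y | w | f | a | x | c
1 | s | q | p | 1 | 2 | p | 1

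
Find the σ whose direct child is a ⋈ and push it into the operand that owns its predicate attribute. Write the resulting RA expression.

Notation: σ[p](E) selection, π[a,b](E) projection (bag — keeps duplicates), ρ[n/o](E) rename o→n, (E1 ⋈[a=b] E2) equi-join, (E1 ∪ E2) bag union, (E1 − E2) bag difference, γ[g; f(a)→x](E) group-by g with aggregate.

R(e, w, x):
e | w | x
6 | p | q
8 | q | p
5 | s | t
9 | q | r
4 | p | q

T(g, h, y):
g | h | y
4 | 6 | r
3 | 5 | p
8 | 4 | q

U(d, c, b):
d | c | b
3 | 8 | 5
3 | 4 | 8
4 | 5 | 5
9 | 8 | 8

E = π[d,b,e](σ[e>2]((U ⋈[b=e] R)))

σ filters on e, owned by the right side.
E' = π[d,b,e]((U ⋈[b=e] σ[e>2](R)))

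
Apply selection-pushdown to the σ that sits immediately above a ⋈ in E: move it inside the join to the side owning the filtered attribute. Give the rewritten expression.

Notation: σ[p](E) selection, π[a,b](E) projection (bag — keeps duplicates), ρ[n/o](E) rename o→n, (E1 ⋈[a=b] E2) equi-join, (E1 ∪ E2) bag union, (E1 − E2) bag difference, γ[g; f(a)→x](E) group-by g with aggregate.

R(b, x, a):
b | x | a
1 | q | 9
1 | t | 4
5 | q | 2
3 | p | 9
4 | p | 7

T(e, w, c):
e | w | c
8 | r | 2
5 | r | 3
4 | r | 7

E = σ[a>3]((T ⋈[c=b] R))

σ filters on a, owned by the right side.
E' = (T ⋈[c=b] σ[a>3](R))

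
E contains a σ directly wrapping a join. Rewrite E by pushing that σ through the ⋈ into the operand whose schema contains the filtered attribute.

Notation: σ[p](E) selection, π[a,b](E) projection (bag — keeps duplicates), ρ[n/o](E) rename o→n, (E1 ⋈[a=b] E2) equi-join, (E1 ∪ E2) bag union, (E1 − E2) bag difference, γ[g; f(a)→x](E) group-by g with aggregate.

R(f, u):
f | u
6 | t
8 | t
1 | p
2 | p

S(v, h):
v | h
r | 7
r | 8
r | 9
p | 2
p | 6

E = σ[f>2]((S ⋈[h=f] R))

σ filters on f, owned by the right side.
E' = (S ⋈[h=f] σ[f>2](R))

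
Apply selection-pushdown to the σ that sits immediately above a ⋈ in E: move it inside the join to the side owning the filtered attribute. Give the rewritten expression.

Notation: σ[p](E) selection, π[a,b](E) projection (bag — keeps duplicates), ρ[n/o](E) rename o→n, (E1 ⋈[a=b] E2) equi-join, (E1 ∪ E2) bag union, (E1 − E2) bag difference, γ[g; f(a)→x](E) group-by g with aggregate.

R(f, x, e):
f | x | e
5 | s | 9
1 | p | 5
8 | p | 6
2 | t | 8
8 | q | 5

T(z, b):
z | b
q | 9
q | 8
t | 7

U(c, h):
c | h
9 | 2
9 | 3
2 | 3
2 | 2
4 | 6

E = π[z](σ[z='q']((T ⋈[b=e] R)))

σ filters on z, owned by the left side.
E' = π[z]((σ[z='q'](T) ⋈[b=e] R))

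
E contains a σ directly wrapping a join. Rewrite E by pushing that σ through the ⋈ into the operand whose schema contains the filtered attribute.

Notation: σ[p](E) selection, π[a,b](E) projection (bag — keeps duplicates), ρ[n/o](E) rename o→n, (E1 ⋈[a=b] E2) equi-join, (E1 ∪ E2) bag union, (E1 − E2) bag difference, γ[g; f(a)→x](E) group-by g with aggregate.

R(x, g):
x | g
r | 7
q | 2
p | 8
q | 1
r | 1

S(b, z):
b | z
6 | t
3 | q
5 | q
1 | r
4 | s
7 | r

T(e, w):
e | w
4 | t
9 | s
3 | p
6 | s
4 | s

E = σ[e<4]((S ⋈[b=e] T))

σ filters on e, owned by the right side.
E' = (S ⋈[b=e] σ[e<4](T))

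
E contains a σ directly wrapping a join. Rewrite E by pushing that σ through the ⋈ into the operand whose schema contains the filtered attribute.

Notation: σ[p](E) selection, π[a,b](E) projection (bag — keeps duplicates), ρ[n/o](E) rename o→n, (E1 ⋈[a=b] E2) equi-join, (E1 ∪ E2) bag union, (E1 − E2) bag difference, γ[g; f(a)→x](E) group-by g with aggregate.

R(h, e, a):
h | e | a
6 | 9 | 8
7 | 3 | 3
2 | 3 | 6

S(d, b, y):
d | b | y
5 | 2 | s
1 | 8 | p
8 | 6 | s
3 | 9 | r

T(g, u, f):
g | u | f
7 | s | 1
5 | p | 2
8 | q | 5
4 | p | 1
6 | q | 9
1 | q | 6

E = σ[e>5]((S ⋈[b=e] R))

σ filters on e, owned by the right side.
E' = (S ⋈[b=e] σ[e>5](R))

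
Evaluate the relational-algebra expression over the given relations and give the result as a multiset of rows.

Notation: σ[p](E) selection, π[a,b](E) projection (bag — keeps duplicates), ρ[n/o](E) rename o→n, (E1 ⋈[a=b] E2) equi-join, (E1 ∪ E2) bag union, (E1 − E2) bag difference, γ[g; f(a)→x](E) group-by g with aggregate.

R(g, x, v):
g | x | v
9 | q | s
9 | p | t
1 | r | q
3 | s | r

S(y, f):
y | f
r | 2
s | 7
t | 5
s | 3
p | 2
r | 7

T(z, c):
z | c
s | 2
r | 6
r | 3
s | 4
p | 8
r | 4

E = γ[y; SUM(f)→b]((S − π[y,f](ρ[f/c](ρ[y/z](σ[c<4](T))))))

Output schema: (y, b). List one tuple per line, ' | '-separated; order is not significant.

Subexpression sizes:
  S → 6
  T → 6
  σ[c<4](T) → 2
  ρ[y/z](σ[c<4](T)) → 2
  ρ[f/c](ρ[y/z](σ[c<4](T))) → 2
  π[y,f](ρ[f/c](ρ[y/z](σ[c<4](T)))) → 2
  (S − π[y,f](ρ[f/c](ρ[y/z](σ[c<4](T))))) → 6
  γ[y; SUM(f)→b]((S − π[y,f](ρ[f/c](ρ[y/z](σ[c<4](T)))))) → 4

== RESULT ==
y | b
p | 2
r | 9
s | 10
t | 5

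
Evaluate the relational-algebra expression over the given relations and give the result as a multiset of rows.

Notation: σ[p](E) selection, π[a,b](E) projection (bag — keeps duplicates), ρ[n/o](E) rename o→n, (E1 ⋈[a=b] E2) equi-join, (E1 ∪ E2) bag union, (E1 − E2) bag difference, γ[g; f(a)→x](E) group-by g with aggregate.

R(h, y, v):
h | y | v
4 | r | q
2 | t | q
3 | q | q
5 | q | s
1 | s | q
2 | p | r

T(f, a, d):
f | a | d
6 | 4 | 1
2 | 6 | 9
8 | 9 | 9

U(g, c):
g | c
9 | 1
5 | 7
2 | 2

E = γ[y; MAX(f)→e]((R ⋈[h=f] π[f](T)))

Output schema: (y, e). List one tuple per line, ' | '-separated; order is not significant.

Row counts bottom-up:
  R → 6
  T → 3
  π[f](T) → 3
  (R ⋈[h=f] π[f](T)) → 2
  γ[y; MAX(f)→e]((R ⋈[h=f] π[f](T))) → 2

== RESULT ==
y | e
p | 2
t | 2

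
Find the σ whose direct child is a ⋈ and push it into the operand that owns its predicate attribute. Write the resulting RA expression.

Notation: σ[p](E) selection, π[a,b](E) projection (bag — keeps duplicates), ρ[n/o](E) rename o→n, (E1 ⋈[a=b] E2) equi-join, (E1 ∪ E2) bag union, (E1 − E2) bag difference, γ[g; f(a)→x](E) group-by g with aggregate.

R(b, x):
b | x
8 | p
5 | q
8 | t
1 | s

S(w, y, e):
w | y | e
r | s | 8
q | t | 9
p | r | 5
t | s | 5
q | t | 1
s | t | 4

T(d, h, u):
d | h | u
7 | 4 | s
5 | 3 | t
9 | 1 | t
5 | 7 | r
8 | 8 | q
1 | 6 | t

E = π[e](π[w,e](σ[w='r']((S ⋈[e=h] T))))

σ filters on w, owned by the left side.
E' = π[e](π[w,e]((σ[w='r'](S) ⋈[e=h] T)))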